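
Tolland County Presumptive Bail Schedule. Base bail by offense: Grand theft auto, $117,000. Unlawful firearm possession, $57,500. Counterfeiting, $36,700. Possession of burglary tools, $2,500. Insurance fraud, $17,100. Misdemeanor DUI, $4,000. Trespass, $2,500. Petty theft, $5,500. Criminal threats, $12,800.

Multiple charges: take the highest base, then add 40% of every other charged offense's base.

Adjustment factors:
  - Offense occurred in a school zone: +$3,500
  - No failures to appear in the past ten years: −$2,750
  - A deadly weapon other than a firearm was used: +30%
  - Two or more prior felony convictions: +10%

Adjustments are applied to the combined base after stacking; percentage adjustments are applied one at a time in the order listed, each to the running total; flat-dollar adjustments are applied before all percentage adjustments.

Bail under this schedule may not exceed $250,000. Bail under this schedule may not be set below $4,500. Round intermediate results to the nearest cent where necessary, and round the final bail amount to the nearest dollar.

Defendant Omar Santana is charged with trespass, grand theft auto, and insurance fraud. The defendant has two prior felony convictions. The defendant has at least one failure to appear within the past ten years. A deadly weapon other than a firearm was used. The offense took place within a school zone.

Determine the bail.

Base amounts from the schedule: trespass $2,500; grand theft auto $117,000; insurance fraud $17,100.
Stacking rule: highest base plus 40% of each additional charge. Highest is grand theft auto at $117,000. Additional: $2,500 × 40% = $1,000; $17,100 × 40% = $6,840. Combined base = $117,000 + $7,840 = $124,840.
Offense occurred in a school zone (+$3,500 flat): $124,840 + $3,500 = $128,340.
A deadly weapon other than a firearm was used (+30%): $128,340 × 1.3 = $166,842.
Two or more prior felony convictions (+10%): $166,842 × 1.1 = $183,526.20.
$183,526.20 is within the $250,000 maximum.
$183,526.20 is at or above the $4,500 minimum.
Rounded to the nearest dollar: $183,526.

$183,526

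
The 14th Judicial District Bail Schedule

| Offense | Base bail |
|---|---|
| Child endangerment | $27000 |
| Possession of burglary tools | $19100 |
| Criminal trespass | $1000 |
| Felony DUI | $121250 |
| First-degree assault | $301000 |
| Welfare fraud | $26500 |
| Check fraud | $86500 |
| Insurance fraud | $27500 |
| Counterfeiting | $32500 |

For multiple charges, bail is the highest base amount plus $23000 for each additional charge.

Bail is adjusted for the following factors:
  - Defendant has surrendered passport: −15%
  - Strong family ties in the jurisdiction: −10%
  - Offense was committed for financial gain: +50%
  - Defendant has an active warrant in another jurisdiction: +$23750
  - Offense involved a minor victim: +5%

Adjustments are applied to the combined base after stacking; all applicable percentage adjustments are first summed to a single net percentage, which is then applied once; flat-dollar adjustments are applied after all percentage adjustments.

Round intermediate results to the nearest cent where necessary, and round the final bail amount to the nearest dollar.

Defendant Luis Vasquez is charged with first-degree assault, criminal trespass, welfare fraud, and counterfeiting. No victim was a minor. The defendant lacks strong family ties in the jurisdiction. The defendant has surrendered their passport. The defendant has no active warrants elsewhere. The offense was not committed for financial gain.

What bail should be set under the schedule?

$314500

Base amounts from the schedule: first-degree assault $301000; criminal trespass $1000; welfare fraud $26500; counterfeiting $32500.
Stacking rule: highest base plus $23000 per additional charge. Highest is first-degree assault at $301000; 3 additional charges → +$69000. Combined base = $370000.
Defendant has surrendered passport (−15%): $370000 × 0.85 = $314500.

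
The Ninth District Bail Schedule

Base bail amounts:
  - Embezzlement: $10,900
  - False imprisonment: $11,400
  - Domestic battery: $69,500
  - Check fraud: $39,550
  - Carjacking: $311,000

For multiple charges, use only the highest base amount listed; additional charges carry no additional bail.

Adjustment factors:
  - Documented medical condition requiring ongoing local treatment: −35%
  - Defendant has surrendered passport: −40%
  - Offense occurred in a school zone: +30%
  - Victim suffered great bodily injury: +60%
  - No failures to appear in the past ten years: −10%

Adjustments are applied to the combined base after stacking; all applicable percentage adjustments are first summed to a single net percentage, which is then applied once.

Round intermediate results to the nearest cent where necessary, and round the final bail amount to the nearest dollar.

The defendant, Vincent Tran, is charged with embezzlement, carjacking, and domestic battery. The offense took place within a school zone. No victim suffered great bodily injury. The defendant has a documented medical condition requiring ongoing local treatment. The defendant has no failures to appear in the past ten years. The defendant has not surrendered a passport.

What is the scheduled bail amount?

$264,350

Base amounts from the schedule: embezzlement $10,900; carjacking $311,000; domestic battery $69,500.
Stacking rule: use the highest base only. Highest is carjacking at $311,000. Combined base = $311,000.
Net percentage adjustment: −35% +30% −10% = −15%. $311,000 × 0.85 = $264,350.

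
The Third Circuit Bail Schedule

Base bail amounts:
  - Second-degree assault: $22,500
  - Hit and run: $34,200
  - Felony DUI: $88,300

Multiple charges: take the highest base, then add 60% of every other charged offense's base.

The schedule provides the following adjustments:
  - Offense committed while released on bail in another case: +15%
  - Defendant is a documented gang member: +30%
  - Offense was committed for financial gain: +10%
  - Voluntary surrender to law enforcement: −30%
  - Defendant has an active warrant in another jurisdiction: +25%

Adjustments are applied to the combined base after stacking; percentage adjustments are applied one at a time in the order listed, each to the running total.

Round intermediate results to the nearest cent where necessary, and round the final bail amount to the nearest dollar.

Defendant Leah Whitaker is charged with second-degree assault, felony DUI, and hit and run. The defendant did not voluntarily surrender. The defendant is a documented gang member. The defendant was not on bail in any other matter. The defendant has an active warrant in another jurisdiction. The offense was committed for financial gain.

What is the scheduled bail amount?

$218,647

Base amounts from the schedule: second-degree assault $22,500; felony DUI $88,300; hit and run $34,200.
Stacking rule: highest base plus 60% of each additional charge. Highest is felony DUI at $88,300. Additional: $22,500 × 60% = $13,500; $34,200 × 60% = $20,520. Combined base = $88,300 + $34,020 = $122,320.
Defendant is a documented gang member (+30%): $122,320 × 1.3 = $159,016.
Offense was committed for financial gain (+10%): $159,016 × 1.1 = $174,917.60.
Defendant has an active warrant in another jurisdiction (+25%): $174,917.60 × 1.25 = $218,647.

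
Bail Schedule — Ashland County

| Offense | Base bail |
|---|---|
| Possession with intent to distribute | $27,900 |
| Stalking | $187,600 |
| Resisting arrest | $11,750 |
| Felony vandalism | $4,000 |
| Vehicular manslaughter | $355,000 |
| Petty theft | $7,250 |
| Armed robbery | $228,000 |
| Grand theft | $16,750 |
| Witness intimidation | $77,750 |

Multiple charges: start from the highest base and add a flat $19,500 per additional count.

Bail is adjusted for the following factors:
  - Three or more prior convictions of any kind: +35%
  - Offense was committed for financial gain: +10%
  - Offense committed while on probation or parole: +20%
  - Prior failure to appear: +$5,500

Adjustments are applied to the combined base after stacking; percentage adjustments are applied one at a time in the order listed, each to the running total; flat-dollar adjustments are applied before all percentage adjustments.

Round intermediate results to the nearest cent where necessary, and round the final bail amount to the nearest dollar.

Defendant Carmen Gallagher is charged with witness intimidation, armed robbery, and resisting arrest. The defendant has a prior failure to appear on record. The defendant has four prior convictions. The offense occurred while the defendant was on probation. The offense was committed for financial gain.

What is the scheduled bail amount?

Base amounts from the schedule: witness intimidation $77,750; armed robbery $228,000; resisting arrest $11,750.
Stacking rule: highest base plus $19,500 per additional charge. Highest is armed robbery at $228,000; 2 additional charges → +$39,000. Combined base = $267,000.
Prior failure to appear (+$5,500 flat): $267,000 + $5,500 = $272,500.
Three or more prior convictions of any kind (+35%): $272,500 × 1.35 = $367,875.
Offense was committed for financial gain (+10%): $367,875 × 1.1 = $404,662.50.
Offense committed while on probation or parole (+20%): $404,662.50 × 1.2 = $485,595.

$485,595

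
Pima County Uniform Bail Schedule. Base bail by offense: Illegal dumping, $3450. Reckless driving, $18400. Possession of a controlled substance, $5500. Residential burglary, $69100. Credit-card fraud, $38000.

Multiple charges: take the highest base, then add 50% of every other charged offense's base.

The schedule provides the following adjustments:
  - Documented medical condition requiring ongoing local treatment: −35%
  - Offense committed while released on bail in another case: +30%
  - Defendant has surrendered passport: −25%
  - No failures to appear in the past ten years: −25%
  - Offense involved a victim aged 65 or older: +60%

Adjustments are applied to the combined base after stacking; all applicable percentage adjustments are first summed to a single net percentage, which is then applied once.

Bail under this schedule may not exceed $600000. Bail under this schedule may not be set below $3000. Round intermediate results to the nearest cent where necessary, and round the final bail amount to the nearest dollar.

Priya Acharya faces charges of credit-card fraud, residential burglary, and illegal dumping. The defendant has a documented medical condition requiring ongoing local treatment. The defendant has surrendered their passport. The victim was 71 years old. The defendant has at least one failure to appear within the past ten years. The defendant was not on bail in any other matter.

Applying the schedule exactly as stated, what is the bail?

$89825

Base amounts from the schedule: credit-card fraud $38000; residential burglary $69100; illegal dumping $3450.
Stacking rule: highest base plus 50% of each additional charge. Highest is residential burglary at $69100. Additional: $38000 × 50% = $19000; $3450 × 50% = $1725. Combined base = $69100 + $20725 = $89825.
Net percentage adjustment: −35% −25% +60% = +0%. $89825 × 1 = $89825.
$89825 is within the $600000 maximum.
$89825 is at or above the $3000 minimum.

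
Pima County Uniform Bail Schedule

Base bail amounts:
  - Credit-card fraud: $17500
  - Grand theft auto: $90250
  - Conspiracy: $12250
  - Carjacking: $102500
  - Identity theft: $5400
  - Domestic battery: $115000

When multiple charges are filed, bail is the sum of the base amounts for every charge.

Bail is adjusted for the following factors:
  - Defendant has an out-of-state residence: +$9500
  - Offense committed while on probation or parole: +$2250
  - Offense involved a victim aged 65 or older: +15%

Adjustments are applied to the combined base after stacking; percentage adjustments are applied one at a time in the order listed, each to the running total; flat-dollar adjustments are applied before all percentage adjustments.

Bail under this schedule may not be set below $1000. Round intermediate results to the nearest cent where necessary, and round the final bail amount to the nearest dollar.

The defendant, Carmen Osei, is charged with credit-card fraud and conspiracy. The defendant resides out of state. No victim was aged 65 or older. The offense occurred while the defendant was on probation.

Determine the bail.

Base amounts from the schedule: credit-card fraud $17500; conspiracy $12250.
Stacking rule: sum of all bases. $17500 + $12250 = $29750.
Defendant has an out-of-state residence (+$9500 flat): $29750 + $9500 = $39250.
Offense committed while on probation or parole (+$2250 flat): $39250 + $2250 = $41500.
$41500 is at or above the $1000 minimum.

$41500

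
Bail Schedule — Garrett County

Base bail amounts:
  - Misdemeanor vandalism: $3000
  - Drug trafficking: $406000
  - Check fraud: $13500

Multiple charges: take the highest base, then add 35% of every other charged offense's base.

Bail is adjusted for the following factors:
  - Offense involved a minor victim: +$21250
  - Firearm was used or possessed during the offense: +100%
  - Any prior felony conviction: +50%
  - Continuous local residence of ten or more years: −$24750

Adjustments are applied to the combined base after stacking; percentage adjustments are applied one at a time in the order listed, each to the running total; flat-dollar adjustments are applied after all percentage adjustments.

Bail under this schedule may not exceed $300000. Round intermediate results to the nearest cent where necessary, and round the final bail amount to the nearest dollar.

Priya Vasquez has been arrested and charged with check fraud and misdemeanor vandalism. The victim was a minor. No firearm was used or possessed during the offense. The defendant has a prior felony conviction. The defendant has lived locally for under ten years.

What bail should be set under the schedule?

$43075

Base amounts from the schedule: check fraud $13500; misdemeanor vandalism $3000.
Stacking rule: highest base plus 35% of each additional charge. Highest is check fraud at $13500. Additional: $3000 × 35% = $1050. Combined base = $13500 + $1050 = $14550.
Any prior felony conviction (+50%): $14550 × 1.5 = $21825.
Offense involved a minor victim (+$21250 flat): $21825 + $21250 = $43075.
$43075 is within the $300000 maximum.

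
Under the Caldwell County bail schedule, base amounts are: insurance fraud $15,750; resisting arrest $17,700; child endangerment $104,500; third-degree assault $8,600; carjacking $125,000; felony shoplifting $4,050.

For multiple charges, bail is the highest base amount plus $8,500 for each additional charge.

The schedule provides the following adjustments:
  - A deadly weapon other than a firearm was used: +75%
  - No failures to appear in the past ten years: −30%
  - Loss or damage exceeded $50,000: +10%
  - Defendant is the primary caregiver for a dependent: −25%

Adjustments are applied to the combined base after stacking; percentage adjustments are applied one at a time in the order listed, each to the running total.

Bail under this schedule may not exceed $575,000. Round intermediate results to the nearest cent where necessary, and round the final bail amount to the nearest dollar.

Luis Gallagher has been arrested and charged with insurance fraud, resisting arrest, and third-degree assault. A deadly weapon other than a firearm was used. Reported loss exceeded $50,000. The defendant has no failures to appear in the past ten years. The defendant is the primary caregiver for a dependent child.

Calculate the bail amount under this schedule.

$35,069

Base amounts from the schedule: insurance fraud $15,750; resisting arrest $17,700; third-degree assault $8,600.
Stacking rule: highest base plus $8,500 per additional charge. Highest is resisting arrest at $17,700; 2 additional charges → +$17,000. Combined base = $34,700.
A deadly weapon other than a firearm was used (+75%): $34,700 × 1.75 = $60,725.
No failures to appear in the past ten years (−30%): $60,725 × 0.7 = $42,507.50.
Loss or damage exceeded $50,000 (+10%): $42,507.50 × 1.1 = $46,758.25.
Defendant is the primary caregiver for a dependent (−25%): $46,758.25 × 0.75 = $35,068.69.
$35,068.69 is within the $575,000 maximum.
Rounded to the nearest dollar: $35,069.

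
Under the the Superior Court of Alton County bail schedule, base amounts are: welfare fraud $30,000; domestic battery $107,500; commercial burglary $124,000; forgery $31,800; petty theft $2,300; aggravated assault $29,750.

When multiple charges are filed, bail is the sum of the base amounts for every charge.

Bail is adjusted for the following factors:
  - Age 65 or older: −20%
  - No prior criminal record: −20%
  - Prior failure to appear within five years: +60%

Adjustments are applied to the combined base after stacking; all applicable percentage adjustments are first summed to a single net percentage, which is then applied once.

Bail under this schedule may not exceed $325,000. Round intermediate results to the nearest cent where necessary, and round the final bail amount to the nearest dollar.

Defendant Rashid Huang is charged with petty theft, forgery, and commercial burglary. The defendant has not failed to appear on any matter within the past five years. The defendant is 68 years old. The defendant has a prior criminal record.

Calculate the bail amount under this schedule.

Base amounts from the schedule: petty theft $2,300; forgery $31,800; commercial burglary $124,000.
Stacking rule: sum of all bases. $2,300 + $31,800 + $124,000 = $158,100.
Age 65 or older (−20%): $158,100 × 0.8 = $126,480.
$126,480 is within the $325,000 maximum.

$126,480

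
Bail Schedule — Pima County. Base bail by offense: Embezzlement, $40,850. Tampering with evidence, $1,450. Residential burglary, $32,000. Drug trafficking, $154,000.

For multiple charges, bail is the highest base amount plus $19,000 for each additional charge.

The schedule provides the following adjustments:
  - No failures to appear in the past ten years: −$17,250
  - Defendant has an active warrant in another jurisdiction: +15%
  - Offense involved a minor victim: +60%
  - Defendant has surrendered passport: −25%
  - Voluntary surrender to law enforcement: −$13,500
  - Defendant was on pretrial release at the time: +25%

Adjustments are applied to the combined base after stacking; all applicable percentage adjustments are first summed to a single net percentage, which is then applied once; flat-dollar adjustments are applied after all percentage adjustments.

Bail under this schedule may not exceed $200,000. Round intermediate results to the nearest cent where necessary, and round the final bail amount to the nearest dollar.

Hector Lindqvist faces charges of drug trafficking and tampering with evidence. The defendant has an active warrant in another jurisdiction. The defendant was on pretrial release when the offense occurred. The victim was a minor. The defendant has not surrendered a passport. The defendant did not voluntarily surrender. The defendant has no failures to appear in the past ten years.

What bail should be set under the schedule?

$200,000

Base amounts from the schedule: drug trafficking $154,000; tampering with evidence $1,450.
Stacking rule: highest base plus $19,000 per additional charge. Highest is drug trafficking at $154,000; 1 additional charge → +$19,000. Combined base = $173,000.
Net percentage adjustment: +15% +60% +25% = +100%. $173,000 × 2 = $346,000.
No failures to appear in the past ten years (−$17,250 flat): $346,000 − $17,250 = $328,750.
Result $328,750 exceeds the maximum of $200,000; bail is capped at $200,000.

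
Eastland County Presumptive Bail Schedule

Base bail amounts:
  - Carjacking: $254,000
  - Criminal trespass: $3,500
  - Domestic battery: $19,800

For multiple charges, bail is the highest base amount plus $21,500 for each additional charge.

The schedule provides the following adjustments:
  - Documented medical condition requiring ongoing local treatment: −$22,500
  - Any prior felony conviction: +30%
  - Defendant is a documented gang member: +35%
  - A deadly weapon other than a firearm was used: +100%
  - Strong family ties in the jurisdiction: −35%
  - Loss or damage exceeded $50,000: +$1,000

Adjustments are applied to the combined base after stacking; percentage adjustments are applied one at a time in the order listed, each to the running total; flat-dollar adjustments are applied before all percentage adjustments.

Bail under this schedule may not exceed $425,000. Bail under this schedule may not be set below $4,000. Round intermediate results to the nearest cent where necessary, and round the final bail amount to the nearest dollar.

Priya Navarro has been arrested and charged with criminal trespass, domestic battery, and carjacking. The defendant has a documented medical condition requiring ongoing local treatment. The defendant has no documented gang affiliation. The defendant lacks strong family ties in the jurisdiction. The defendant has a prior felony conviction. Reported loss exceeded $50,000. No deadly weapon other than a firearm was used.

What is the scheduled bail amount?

Base amounts from the schedule: criminal trespass $3,500; domestic battery $19,800; carjacking $254,000.
Stacking rule: highest base plus $21,500 per additional charge. Highest is carjacking at $254,000; 2 additional charges → +$43,000. Combined base = $297,000.
Documented medical condition requiring ongoing local treatment (−$22,500 flat): $297,000 − $22,500 = $274,500.
Loss or damage exceeded $50,000 (+$1,000 flat): $274,500 + $1,000 = $275,500.
Any prior felony conviction (+30%): $275,500 × 1.3 = $358,150.
$358,150 is within the $425,000 maximum.
$358,150 is at or above the $4,000 minimum.

$358,150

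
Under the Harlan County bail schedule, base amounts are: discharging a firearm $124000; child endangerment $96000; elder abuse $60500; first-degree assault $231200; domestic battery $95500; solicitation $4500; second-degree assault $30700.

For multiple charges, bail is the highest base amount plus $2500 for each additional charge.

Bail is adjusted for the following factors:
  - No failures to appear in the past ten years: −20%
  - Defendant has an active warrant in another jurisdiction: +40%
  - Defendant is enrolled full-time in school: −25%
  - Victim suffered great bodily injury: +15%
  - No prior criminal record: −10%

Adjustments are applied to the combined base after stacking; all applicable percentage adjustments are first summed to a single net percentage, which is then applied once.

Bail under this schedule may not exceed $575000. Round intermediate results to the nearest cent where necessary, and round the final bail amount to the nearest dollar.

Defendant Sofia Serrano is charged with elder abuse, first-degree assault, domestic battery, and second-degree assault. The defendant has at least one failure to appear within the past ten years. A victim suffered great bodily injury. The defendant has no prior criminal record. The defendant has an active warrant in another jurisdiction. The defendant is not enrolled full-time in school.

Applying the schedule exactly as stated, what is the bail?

$346115

Base amounts from the schedule: elder abuse $60500; first-degree assault $231200; domestic battery $95500; second-degree assault $30700.
Stacking rule: highest base plus $2500 per additional charge. Highest is first-degree assault at $231200; 3 additional charges → +$7500. Combined base = $238700.
Net percentage adjustment: +40% +15% −10% = +45%. $238700 × 1.45 = $346115.
$346115 is within the $575000 maximum.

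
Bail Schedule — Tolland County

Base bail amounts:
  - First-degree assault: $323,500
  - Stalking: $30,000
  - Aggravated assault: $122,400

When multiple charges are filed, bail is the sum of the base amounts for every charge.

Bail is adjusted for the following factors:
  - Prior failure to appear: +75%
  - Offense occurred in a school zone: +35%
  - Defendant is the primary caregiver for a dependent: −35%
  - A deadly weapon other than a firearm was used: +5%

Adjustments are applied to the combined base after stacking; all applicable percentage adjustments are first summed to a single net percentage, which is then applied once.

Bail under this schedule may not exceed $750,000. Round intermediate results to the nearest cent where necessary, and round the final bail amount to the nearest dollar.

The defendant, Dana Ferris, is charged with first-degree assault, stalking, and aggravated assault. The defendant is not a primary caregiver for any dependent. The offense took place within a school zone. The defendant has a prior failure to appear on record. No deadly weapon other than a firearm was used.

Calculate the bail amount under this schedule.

Base amounts from the schedule: first-degree assault $323,500; stalking $30,000; aggravated assault $122,400.
Stacking rule: sum of all bases. $323,500 + $30,000 + $122,400 = $475,900.
Net percentage adjustment: +75% +35% = +110%. $475,900 × 2.1 = $999,390.
Result $999,390 exceeds the maximum of $750,000; bail is capped at $750,000.

$750,000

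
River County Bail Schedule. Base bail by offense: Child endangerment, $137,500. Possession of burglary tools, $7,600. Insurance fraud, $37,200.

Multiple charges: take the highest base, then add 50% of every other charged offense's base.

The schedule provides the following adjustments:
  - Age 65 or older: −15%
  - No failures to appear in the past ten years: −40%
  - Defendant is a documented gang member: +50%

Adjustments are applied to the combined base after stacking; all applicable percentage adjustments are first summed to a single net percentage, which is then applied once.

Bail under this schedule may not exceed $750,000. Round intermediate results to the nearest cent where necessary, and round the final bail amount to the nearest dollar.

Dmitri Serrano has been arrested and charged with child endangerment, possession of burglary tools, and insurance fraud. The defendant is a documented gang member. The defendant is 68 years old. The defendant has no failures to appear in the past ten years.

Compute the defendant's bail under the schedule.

$151,905

Base amounts from the schedule: child endangerment $137,500; possession of burglary tools $7,600; insurance fraud $37,200.
Stacking rule: highest base plus 50% of each additional charge. Highest is child endangerment at $137,500. Additional: $7,600 × 50% = $3,800; $37,200 × 50% = $18,600. Combined base = $137,500 + $22,400 = $159,900.
Net percentage adjustment: −15% −40% +50% = −5%. $159,900 × 0.95 = $151,905.
$151,905 is within the $750,000 maximum.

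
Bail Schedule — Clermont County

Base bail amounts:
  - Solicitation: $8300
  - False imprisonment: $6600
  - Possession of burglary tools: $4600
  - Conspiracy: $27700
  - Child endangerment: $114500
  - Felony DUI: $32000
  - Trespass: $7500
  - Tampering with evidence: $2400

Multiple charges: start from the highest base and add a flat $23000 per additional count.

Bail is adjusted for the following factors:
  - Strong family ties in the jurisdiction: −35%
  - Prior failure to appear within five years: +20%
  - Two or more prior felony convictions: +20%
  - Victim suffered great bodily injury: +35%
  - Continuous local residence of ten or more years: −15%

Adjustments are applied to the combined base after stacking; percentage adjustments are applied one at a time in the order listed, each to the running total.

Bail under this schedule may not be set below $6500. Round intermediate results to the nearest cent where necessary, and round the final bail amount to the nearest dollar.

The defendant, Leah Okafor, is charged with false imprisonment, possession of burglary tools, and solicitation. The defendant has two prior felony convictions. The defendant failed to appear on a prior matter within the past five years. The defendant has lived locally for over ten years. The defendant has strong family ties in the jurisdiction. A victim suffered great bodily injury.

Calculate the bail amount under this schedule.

Base amounts from the schedule: false imprisonment $6600; possession of burglary tools $4600; solicitation $8300.
Stacking rule: highest base plus $23000 per additional charge. Highest is solicitation at $8300; 2 additional charges → +$46000. Combined base = $54300.
Strong family ties in the jurisdiction (−35%): $54300 × 0.65 = $35295.
Prior failure to appear within five years (+20%): $35295 × 1.2 = $42354.
Two or more prior felony convictions (+20%): $42354 × 1.2 = $50824.80.
Victim suffered great bodily injury (+35%): $50824.80 × 1.35 = $68613.48.
Continuous local residence of ten or more years (−15%): $68613.48 × 0.85 = $58321.46.
$58321.46 is at or above the $6500 minimum.
Rounded to the nearest dollar: $58321.

$58321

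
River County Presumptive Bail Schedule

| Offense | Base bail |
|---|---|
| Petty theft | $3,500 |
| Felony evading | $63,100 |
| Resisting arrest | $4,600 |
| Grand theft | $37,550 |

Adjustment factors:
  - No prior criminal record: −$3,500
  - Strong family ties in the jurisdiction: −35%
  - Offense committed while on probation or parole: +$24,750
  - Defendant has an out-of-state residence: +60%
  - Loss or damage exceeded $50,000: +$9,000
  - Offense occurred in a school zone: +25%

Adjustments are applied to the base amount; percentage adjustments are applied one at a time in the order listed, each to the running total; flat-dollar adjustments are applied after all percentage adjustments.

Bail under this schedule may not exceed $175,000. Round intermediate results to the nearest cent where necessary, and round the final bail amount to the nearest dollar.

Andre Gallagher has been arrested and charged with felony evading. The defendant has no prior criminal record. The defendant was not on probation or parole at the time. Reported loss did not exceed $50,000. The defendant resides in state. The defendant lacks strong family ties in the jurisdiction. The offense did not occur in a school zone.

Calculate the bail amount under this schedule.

Base amounts from the schedule: felony evading $63,100.
Single charge. Combined base = $63,100.
No prior criminal record (−$3,500 flat): $63,100 − $3,500 = $59,600.
$59,600 is within the $175,000 maximum.

$59,600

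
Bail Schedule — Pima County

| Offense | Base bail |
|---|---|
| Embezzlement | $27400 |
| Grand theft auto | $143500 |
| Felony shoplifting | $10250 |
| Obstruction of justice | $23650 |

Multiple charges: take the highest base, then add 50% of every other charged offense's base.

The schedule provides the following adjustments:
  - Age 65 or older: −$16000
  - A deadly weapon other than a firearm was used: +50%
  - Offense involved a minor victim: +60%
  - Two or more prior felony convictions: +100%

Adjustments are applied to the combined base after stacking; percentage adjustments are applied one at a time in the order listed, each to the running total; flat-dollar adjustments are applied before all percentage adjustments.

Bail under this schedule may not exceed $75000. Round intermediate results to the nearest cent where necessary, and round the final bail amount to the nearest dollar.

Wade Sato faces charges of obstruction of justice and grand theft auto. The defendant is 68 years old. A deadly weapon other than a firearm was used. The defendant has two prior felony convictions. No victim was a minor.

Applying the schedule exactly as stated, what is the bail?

$75000

Base amounts from the schedule: obstruction of justice $23650; grand theft auto $143500.
Stacking rule: highest base plus 50% of each additional charge. Highest is grand theft auto at $143500. Additional: $23650 × 50% = $11825. Combined base = $143500 + $11825 = $155325.
Age 65 or older (−$16000 flat): $155325 − $16000 = $139325.
A deadly weapon other than a firearm was used (+50%): $139325 × 1.5 = $208987.50.
Two or more prior felony convictions (+100%): $208987.50 × 2 = $417975.
Result $417975 exceeds the maximum of $75000; bail is capped at $75000.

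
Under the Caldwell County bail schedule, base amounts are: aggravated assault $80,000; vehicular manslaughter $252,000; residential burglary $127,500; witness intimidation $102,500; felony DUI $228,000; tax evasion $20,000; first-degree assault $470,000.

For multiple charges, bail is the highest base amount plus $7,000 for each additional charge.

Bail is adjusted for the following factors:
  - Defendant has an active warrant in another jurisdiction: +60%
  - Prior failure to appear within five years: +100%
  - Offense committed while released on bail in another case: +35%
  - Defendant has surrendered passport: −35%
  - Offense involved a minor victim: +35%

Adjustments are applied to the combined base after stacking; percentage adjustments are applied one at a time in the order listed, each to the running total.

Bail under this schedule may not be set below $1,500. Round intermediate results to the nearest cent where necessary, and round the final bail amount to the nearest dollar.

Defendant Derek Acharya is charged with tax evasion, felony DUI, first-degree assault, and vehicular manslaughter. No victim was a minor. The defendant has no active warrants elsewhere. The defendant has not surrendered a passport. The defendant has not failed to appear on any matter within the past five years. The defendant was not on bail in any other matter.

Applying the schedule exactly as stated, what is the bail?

Base amounts from the schedule: tax evasion $20,000; felony DUI $228,000; first-degree assault $470,000; vehicular manslaughter $252,000.
Stacking rule: highest base plus $7,000 per additional charge. Highest is first-degree assault at $470,000; 3 additional charges → +$21,000. Combined base = $491,000.
No adjustment factors apply to this defendant.
$491,000 is at or above the $1,500 minimum.

$491,000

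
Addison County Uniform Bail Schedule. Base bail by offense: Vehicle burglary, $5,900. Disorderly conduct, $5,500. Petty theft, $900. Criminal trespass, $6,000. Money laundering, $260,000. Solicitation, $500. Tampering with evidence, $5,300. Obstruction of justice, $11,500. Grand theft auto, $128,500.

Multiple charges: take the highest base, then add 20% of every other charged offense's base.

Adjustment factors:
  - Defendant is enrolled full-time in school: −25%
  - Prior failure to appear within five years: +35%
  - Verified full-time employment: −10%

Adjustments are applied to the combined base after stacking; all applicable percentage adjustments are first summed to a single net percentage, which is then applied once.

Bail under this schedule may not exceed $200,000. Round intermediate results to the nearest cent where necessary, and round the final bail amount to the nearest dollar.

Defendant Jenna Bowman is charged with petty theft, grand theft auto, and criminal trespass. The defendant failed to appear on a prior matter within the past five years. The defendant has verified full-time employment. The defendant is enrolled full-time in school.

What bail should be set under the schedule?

Base amounts from the schedule: petty theft $900; grand theft auto $128,500; criminal trespass $6,000.
Stacking rule: highest base plus 20% of each additional charge. Highest is grand theft auto at $128,500. Additional: $900 × 20% = $180; $6,000 × 20% = $1,200. Combined base = $128,500 + $1,380 = $129,880.
Net percentage adjustment: −25% +35% −10% = +0%. $129,880 × 1 = $129,880.
$129,880 is within the $200,000 maximum.

$129,880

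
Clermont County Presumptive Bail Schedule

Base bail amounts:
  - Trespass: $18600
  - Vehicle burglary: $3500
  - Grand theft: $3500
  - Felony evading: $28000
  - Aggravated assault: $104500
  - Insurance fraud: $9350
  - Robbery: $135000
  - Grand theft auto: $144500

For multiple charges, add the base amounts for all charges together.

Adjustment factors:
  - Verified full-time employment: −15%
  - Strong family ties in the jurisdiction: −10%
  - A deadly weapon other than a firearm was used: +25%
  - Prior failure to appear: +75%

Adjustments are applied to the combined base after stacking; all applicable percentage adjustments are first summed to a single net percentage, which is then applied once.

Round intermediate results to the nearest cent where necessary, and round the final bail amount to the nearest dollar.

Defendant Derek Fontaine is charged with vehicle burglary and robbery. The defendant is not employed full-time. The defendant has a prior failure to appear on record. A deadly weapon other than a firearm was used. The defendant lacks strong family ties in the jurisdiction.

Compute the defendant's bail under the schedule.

Base amounts from the schedule: vehicle burglary $3500; robbery $135000.
Stacking rule: sum of all bases. $3500 + $135000 = $138500.
Net percentage adjustment: +25% +75% = +100%. $138500 × 2 = $277000.

$277000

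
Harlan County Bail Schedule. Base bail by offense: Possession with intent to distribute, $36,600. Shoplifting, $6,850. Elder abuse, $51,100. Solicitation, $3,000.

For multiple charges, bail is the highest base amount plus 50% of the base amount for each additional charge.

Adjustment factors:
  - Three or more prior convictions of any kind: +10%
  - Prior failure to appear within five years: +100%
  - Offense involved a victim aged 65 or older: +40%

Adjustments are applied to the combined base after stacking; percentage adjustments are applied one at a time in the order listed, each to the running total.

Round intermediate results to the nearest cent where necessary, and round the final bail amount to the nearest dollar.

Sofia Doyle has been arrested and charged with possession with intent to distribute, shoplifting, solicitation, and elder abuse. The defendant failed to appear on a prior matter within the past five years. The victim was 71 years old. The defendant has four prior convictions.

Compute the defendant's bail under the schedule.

Base amounts from the schedule: possession with intent to distribute $36,600; shoplifting $6,850; solicitation $3,000; elder abuse $51,100.
Stacking rule: highest base plus 50% of each additional charge. Highest is elder abuse at $51,100. Additional: $36,600 × 50% = $18,300; $6,850 × 50% = $3,425; $3,000 × 50% = $1,500. Combined base = $51,100 + $23,225 = $74,325.
Three or more prior convictions of any kind (+10%): $74,325 × 1.1 = $81,757.50.
Prior failure to appear within five years (+100%): $81,757.50 × 2 = $163,515.
Offense involved a victim aged 65 or older (+40%): $163,515 × 1.4 = $228,921.

$228,921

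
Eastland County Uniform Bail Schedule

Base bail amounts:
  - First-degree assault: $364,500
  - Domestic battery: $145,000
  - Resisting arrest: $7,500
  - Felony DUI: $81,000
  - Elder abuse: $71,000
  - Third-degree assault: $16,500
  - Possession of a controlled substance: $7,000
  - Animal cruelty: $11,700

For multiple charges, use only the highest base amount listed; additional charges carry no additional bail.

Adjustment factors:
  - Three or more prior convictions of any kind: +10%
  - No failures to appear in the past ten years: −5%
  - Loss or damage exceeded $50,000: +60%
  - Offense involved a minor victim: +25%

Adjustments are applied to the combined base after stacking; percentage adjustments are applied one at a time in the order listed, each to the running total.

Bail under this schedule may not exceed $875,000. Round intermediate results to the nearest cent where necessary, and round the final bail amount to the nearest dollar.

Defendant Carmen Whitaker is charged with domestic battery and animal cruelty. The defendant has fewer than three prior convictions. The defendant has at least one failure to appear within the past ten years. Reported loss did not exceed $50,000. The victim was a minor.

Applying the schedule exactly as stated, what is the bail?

Base amounts from the schedule: domestic battery $145,000; animal cruelty $11,700.
Stacking rule: use the highest base only. Highest is domestic battery at $145,000. Combined base = $145,000.
Offense involved a minor victim (+25%): $145,000 × 1.25 = $181,250.
$181,250 is within the $875,000 maximum.

$181,250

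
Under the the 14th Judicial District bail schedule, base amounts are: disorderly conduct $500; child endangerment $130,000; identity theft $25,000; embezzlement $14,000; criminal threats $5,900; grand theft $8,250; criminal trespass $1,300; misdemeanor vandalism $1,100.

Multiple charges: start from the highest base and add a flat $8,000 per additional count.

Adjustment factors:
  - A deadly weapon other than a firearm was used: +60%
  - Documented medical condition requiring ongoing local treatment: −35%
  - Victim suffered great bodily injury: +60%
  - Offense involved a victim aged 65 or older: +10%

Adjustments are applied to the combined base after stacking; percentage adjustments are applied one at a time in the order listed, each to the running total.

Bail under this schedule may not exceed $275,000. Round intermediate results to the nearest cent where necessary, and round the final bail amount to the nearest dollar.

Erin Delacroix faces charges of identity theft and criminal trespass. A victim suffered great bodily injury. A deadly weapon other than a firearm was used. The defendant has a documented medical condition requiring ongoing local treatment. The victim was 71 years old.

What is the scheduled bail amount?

$60,403

Base amounts from the schedule: identity theft $25,000; criminal trespass $1,300.
Stacking rule: highest base plus $8,000 per additional charge. Highest is identity theft at $25,000; 1 additional charge → +$8,000. Combined base = $33,000.
A deadly weapon other than a firearm was used (+60%): $33,000 × 1.6 = $52,800.
Documented medical condition requiring ongoing local treatment (−35%): $52,800 × 0.65 = $34,320.
Victim suffered great bodily injury (+60%): $34,320 × 1.6 = $54,912.
Offense involved a victim aged 65 or older (+10%): $54,912 × 1.1 = $60,403.20.
$60,403.20 is within the $275,000 maximum.
Rounded to the nearest dollar: $60,403.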